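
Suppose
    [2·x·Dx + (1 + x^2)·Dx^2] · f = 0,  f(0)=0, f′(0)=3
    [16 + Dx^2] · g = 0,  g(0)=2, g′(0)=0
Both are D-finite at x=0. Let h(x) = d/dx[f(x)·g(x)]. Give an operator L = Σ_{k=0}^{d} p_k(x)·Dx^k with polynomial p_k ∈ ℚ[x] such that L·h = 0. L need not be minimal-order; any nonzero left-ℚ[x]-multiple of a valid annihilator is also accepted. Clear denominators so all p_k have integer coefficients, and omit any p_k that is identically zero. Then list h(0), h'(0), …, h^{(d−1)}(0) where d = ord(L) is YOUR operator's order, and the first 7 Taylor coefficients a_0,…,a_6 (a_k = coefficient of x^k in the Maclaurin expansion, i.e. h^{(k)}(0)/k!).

L = (32960 + 157056·x^2 + 319424·x^4 + 359424·x^6 + 242688·x^8 + 94208·x^10 + 16384·x^12) + (6752·x + 28736·x^3 + 49120·x^5 + 43520·x^7 + 20480·x^9 + 4096·x^11)·Dx + (3420 + 17320·x^2 + 37356·x^4 + 44272·x^6 + 30848·x^8 + 12032·x^10 + 2048·x^12)·Dx^2 + (422·x + 1796·x^3 + 3070·x^5 + 2720·x^7 + 1280·x^9 + 256·x^11)·Dx^3 + (85 + 469·x^2 + 1087·x^4 + 1363·x^6 + 980·x^8 + 384·x^10 + 64·x^12)·Dx^4  (order 4).
h: a_k = 6, 0, -150, 0, 406, 0, -6922/15, …
ICs: h(0) = 6, h′(0) = 0, h′′(0) = -300, h′′′(0) = 0.

f: a_k = 0, 3, 0, -1, 0, 3/5, 0, …
g: a_k = 2, 0, -16, 0, 64/3, 0, -512/45, …
Sym-product of L_f,L_g gives L₀ (≤ ord 4).
h₀' ⇒ L via d/dx closure of L₀.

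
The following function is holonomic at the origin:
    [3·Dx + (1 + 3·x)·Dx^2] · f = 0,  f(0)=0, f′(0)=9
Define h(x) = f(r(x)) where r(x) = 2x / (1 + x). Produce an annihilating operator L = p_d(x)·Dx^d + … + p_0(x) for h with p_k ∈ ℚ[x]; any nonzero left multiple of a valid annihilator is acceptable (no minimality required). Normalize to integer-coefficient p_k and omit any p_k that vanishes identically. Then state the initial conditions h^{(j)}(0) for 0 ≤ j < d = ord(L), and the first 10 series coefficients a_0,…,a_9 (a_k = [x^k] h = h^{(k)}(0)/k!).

L = (8 + 14·x)·Dx + (1 + 8·x + 7·x^2)·Dx^2  (order 2).
h: a_k = 0, 18, -72, 342, -1800, 50418/5, -58824, 2470626/7, -2161800, 13451202, …
ICs: h(0) = 0, h′(0) = 18.

f: a_k = 0, 9, -27/2, 27, -243/4, 729/5, -729/2, 6561/7, -19683/8, 6561, …
Change of var in L_f (x↦r) gives L₀.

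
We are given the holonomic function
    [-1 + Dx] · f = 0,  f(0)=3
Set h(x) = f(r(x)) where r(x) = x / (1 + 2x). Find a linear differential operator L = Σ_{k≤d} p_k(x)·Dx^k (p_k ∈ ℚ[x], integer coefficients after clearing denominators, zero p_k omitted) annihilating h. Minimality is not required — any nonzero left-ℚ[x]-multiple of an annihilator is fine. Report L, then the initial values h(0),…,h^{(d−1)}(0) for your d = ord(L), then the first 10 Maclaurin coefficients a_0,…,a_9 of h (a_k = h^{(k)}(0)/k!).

L = -1 + (1 + 4·x + 4·x^2)·Dx  (order 1).
h: a_k = 3, 3, -9/2, 13/2, -71/8, 441/40, -2699/240, 9157/1680, 68731/4480, -8443151/120960, …
ICs: h(0) = 3.

f: a_k = 3, 3, 3/2, 1/2, 1/8, 1/40, 1/240, 1/1680, 1/13440, 1/120960, …
f∘r: x↦r, Dx↦Dx/r' in L_f ⇒ L₀.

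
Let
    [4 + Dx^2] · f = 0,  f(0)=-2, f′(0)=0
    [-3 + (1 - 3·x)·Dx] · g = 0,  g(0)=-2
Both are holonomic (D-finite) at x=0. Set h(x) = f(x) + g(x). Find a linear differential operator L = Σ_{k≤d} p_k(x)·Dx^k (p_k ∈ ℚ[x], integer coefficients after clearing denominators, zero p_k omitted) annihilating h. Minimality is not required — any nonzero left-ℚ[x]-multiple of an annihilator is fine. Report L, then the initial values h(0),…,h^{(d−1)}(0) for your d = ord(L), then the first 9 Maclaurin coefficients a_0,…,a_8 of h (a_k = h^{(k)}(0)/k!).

L = (-348 + 144·x - 216·x^2) + (44 - 180·x + 216·x^2 - 216·x^3)·Dx + (-87 + 36·x - 54·x^2)·Dx^2 + (11 - 45·x + 54·x^2 - 54·x^3)·Dx^3  (order 3).
h: a_k = -4, -6, -14, -54, -490/3, -486, -65602/45, -4374, -4133434/315, …
ICs: h(0) = -4, h′(0) = -6, h′′(0) = -28.

f: a_k = -2, 0, 4, 0, -4/3, 0, 8/45, 0, -4/315, …
g: a_k = -2, -6, -18, -54, -162, -486, -1458, -4374, -13122, …
L₀ := lclm(L_f,L_g); ord L₀ ≤ 2+1.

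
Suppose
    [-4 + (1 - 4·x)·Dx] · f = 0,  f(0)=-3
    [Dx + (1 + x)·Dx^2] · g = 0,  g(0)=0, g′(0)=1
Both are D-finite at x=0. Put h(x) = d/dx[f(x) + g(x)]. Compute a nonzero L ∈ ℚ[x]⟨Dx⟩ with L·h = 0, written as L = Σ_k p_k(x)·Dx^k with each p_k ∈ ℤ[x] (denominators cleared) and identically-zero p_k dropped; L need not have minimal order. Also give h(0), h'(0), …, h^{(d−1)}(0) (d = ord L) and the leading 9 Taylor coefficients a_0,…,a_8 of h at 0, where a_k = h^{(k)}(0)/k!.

L = (112 + 32·x) + (94 + 208·x + 64·x^2)·Dx + (-9 + 23·x + 48·x^2 + 16·x^3)·Dx^2  (order 2).
h: a_k = -11, -97, -575, -3073, -15359, -73729, -344063, -1572865, -7077887, …
ICs: h(0) = -11, h′(0) = -97.

f: a_k = -3, -12, -48, -192, -768, -3072, -12288, -49152, -196608, …
g: a_k = 0, 1, -1/2, 1/3, -1/4, 1/5, -1/6, 1/7, -1/8, …
Sum ⇒ L₀ = lclm(L_f,L_g) in ℚ(x)⟨Dx⟩.
Differentiate: ansatz ord ≤ ord L₀ ⇒ L.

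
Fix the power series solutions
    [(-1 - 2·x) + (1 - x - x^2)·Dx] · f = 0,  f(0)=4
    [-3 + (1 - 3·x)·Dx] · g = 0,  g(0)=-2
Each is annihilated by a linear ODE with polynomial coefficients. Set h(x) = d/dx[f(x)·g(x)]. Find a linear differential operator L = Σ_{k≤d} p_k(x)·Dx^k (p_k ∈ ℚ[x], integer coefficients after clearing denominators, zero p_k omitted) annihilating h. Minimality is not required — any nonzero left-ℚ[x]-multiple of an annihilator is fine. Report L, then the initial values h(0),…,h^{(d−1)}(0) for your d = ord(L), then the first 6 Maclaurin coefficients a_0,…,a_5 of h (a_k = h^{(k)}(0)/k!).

f: a_k = 4, 4, 8, 12, 20, 32, …
g: a_k = -2, -6, -18, -54, -162, -486, …
Product ⇒ symmetric product L₀, ord ≤ 1.
h=h₀': d/dx-closure on L₀ ⇒ L.
L = (28 - 66·x - 48·x^2 + 96·x^3 + 108·x^4) + (-4 + 20·x - 15·x^2 - 40·x^3 + 30·x^4 + 27·x^5)·Dx  (order 1).
h: a_k = -32, -224, -1080, -4480, -17120, -62256, …
ICs: h(0) = -32.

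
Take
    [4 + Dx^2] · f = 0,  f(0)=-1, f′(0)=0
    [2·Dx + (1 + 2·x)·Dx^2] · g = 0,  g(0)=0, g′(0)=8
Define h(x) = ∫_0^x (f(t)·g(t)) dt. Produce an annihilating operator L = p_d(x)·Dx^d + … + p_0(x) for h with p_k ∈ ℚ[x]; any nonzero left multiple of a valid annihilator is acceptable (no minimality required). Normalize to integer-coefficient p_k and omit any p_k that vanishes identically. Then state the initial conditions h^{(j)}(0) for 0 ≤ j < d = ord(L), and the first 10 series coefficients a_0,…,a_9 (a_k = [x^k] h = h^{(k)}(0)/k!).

f: a_k = -1, 0, 2, 0, -2/3, 0, 4/45, 0, -2/315, 0, …
g: a_k = 0, 8, -8, 32/3, -16, 128/5, -128/3, 512/7, -128, 2048/9, …
Product ⇒ symmetric product L₀, ord ≤ 4.
Integrate: L := L₀·Dx.
L = (-48 + 192·x + 1216·x^2 + 2048·x^3 + 1024·x^4)·Dx + (32 + 320·x + 768·x^2 + 512·x^3)·Dx^2 + (160·x + 672·x^2 + 1024·x^3 + 512·x^4)·Dx^3 + (8 + 80·x + 192·x^2 + 128·x^3)·Dx^4 + (3 + 28·x + 92·x^2 + 128·x^3 + 64·x^4)·Dx^5  (order 5).
h: a_k = 0, 0, -4, 8/3, 4/3, 0, -8/5, 16/7, -124/35, 2368/405, …
ICs: h(0) = 0, h′(0) = 0, h′′(0) = -8, h′′′(0) = 16, h′′′′(0) = 32.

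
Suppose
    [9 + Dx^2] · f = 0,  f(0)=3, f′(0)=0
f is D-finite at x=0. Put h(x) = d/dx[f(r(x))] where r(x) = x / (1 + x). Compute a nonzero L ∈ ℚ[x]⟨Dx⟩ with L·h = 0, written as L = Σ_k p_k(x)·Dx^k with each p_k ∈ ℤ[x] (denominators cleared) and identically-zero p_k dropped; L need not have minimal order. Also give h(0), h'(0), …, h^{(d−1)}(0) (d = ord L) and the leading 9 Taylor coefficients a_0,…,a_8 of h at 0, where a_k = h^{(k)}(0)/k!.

f: a_k = 3, 0, -27/2, 0, 81/8, 0, -243/80, 0, 2187/4480, …
h₀=f(r): pull back L_f along r ⇒ L₀.
Derive L from L₀ (diff closure).
L = (15 + 12·x + 6·x^2) + (6 + 18·x + 18·x^2 + 6·x^3)·Dx + (1 + 4·x + 6·x^2 + 4·x^3 + x^4)·Dx^2  (order 2).
h: a_k = 0, -27, 81, -243/2, 135/2, 7371/40, -28917/40, 880659/560, -1475739/560, …
ICs: h(0) = 0, h′(0) = -27.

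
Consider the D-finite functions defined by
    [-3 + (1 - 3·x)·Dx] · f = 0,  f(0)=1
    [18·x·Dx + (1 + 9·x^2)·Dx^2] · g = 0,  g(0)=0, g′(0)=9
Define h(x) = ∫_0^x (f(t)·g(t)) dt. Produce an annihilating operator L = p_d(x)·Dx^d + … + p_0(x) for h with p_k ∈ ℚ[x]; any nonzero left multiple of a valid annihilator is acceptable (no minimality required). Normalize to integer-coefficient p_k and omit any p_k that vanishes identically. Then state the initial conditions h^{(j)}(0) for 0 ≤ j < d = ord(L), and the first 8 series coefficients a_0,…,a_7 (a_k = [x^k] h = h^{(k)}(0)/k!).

L = 54·x·Dx + (6 - 18·x + 108·x^2)·Dx^2 + (-1 + 3·x - 9·x^2 + 27·x^3)·Dx^3  (order 3).
h: a_k = 0, 0, 9/2, 9, 27/2, 162/5, 1053/10, 9477/35, …
ICs: h(0) = 0, h′(0) = 0, h′′(0) = 9.

f: a_k = 1, 3, 9, 27, 81, 243, 729, 2187, …
g: a_k = 0, 9, 0, -27, 0, 729/5, 0, -6561/7, …
Sym-product of L_f,L_g gives L₀ (≤ ord 2).
h=∫h₀ ⇒ L = L₀·Dx.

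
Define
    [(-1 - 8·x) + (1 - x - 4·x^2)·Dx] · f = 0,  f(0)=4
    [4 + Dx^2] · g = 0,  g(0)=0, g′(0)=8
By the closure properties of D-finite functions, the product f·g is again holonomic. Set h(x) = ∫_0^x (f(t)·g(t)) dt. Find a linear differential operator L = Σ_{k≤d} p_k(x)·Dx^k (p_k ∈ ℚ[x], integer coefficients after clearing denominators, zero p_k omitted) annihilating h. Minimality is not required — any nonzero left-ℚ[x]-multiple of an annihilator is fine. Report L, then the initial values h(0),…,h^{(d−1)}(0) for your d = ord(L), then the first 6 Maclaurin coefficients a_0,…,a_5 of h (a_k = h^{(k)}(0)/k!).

L = (4 + 4·x + 16·x^2)·Dx + (2 + 16·x)·Dx^2 + (-1 + x + 4·x^2)·Dx^3  (order 3).
h: a_k = 0, 0, 16, 32/3, 104/3, 160/3, …
ICs: h(0) = 0, h′(0) = 0, h′′(0) = 32.

f: a_k = 4, 4, 20, 36, 116, 260, …
g: a_k = 0, 8, 0, -16/3, 0, 16/15, …
L₀ := L_f ⊗_s L_g (sym. prod.), ord ≤ 2.
Integrate: L := L₀·Dx.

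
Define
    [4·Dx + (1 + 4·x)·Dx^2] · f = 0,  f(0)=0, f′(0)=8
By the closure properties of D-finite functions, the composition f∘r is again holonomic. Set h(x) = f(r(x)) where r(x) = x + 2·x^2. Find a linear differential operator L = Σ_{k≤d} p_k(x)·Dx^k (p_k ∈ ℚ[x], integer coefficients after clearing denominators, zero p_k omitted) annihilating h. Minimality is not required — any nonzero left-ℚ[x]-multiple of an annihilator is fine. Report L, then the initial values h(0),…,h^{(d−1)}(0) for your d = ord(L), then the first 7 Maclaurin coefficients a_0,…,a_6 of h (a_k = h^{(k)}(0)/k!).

L = (16·x + 32·x^2)·Dx + (1 + 8·x + 24·x^2 + 32·x^3)·Dx^2  (order 2).
h: a_k = 0, 8, 0, -64/3, 64, -512/5, 0, …
ICs: h(0) = 0, h′(0) = 8.

f: a_k = 0, 8, -16, 128/3, -128, 2048/5, -4096/3, …
Change of var in L_f (x↦r) gives L₀.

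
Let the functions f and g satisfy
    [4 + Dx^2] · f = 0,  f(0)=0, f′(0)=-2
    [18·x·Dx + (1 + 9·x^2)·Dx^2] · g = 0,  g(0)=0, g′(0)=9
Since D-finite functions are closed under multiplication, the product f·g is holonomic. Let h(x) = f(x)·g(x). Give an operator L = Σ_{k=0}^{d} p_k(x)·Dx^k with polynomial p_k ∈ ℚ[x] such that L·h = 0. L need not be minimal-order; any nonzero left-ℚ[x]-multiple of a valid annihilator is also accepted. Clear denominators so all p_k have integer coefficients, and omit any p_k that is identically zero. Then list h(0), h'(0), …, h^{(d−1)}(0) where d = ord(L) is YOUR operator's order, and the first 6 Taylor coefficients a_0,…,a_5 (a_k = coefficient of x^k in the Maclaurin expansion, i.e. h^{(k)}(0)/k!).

f: a_k = 0, -2, 0, 4/3, 0, -4/15, …
g: a_k = 0, 9, 0, -27, 0, 729/5, …
Sym-product of L_f,L_g gives L₀ (≤ ord 4).
L = (2080 + 50256·x^2 + 89424·x^4 + 186624·x^6 + 419904·x^8) + (3168·x + 38880·x^3 + 139968·x^5 + 419904·x^7)·Dx + (572 + 13788·x^2 + 33048·x^4 + 93312·x^6 + 209952·x^8)·Dx^2 + (792·x + 9720·x^3 + 34992·x^5 + 104976·x^7)·Dx^3 + (13 + 306·x^2 + 2673·x^4 + 11664·x^6 + 26244·x^8)·Dx^4  (order 4).
h: a_k = 0, 0, -18, 0, 66, 0, …
ICs: h(0) = 0, h′(0) = 0, h′′(0) = -36, h′′′(0) = 0.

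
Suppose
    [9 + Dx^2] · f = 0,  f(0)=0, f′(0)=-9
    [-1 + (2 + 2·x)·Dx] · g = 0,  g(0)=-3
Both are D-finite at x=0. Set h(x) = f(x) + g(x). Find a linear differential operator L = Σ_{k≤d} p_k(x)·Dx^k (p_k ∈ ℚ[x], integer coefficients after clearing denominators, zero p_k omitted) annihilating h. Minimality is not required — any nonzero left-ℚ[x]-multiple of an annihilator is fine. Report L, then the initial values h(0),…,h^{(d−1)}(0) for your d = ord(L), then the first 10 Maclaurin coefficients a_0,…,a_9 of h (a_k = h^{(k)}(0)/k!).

f: a_k = 0, -9, 0, 27/2, 0, -243/40, 0, 729/560, 0, -729/4480, …
g: a_k = -3, -3/2, 3/8, -3/16, 15/128, -21/256, 63/1024, -99/2048, 1287/32768, -2145/65536, …
Weyl lclm of L_f,L_g ⇒ L₀ (ord ≤ 3).
L = (-351 - 648·x - 324·x^2) + (630 + 1926·x + 1944·x^2 + 648·x^3)·Dx + (-39 - 72·x - 36·x^2)·Dx^2 + (70 + 214·x + 216·x^2 + 72·x^3)·Dx^3  (order 3).
h: a_k = -3, -21/2, 3/8, 213/16, 15/128, -7881/1280, 63/1024, 89847/71680, 1287/32768, -448323/2293760, …
ICs: h(0) = -3, h′(0) = -21/2, h′′(0) = 3/4.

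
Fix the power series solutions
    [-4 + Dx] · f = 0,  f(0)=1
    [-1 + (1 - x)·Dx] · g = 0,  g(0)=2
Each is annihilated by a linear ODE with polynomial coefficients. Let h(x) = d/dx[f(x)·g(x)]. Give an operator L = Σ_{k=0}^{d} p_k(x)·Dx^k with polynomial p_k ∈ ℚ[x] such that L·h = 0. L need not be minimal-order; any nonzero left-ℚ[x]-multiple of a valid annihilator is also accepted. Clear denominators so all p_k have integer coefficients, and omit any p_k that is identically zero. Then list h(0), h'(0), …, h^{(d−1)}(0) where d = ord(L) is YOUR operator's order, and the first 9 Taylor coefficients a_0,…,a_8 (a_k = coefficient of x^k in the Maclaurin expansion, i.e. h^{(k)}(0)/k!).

L = (26 - 40·x + 16·x^2) + (-5 + 9·x - 4·x^2)·Dx  (order 1).
h: a_k = 10, 52, 142, 824/3, 1286/3, 1748/3, 32638/45, 269296/315, 307054/315, …
ICs: h(0) = 10.

f: a_k = 1, 4, 8, 32/3, 32/3, 128/15, 256/45, 1024/315, 512/315, …
g: a_k = 2, 2, 2, 2, 2, 2, 2, 2, 2, …
L₀ := L_f ⊗_s L_g (sym. prod.), ord ≤ 1.
Derive L from L₀ (diff closure).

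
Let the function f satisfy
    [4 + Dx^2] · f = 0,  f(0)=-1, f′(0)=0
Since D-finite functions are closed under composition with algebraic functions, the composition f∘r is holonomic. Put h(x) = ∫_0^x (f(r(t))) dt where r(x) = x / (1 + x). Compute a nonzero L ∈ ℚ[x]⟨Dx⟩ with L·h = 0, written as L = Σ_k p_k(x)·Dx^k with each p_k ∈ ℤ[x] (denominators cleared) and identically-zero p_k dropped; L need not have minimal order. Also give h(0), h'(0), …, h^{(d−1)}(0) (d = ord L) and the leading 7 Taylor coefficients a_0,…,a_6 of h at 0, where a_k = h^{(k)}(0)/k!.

L = 4·Dx + (2 + 6·x + 6·x^2 + 2·x^3)·Dx^2 + (1 + 4·x + 6·x^2 + 4·x^3 + x^4)·Dx^3  (order 3).
h: a_k = 0, -1, 0, 2/3, -1, 16/15, -8/9, …
ICs: h(0) = 0, h′(0) = -1, h′′(0) = 0.

f: a_k = -1, 0, 2, 0, -2/3, 0, 4/45, …
h₀=f(r): pull back L_f along r ⇒ L₀.
h=∫h₀ ⇒ L = L₀·Dx.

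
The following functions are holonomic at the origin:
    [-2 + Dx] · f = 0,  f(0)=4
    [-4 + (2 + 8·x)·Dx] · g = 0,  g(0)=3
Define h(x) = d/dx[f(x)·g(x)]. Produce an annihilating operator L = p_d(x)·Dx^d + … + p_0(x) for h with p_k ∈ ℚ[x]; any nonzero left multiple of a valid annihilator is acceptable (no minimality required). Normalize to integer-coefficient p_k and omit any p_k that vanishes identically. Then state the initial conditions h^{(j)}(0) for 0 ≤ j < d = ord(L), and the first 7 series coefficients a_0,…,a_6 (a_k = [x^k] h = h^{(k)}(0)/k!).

L = (2 + 16·x + 16·x^2) + (-1 - 6·x - 8·x^2)·Dx  (order 1).
h: a_k = 48, 96, 192, -128, 896, -15616/5, 177664/15, …
ICs: h(0) = 48.

f: a_k = 4, 8, 8, 16/3, 8/3, 16/15, 16/45, …
g: a_k = 3, 6, -6, 12, -30, 84, -252, …
f·g: L₀ = L_f ⊗_s L_g, ord ≤ 1·1.
h=h₀': d/dx-closure on L₀ ⇒ L.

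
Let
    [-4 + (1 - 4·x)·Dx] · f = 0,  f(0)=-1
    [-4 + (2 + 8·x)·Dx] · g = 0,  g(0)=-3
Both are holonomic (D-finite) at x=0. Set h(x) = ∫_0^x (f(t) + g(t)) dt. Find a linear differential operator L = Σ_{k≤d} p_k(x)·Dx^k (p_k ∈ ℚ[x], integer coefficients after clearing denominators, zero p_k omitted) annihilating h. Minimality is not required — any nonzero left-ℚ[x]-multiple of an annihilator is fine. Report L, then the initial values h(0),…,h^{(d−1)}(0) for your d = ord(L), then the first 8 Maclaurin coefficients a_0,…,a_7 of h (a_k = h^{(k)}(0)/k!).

L = (-40 - 96·x)·Dx + (18 + 112·x + 288·x^2)·Dx^2 + (-1 - 12·x + 16·x^2 + 192·x^3)·Dx^3  (order 3).
h: a_k = 0, -4, -5, -10/3, -19, -226/5, -554/3, -3844/7, …
ICs: h(0) = 0, h′(0) = -4, h′′(0) = -10.

f: a_k = -1, -4, -16, -64, -256, -1024, -4096, -16384, …
g: a_k = -3, -6, 6, -12, 30, -84, 252, -792, …
Sum ⇒ L₀ = lclm(L_f,L_g) in ℚ(x)⟨Dx⟩.
∫: right-multiply L₀ by Dx.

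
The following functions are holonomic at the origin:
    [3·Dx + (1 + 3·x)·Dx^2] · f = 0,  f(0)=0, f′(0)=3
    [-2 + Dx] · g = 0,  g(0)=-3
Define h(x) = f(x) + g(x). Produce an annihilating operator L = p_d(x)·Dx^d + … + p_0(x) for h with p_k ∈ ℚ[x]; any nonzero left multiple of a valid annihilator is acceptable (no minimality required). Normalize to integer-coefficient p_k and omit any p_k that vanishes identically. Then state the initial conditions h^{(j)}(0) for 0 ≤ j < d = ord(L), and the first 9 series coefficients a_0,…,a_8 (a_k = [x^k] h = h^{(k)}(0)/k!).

f: a_k = 0, 3, -9/2, 9, -81/4, 243/5, -243/2, 2187/7, -6561/8, …
g: a_k = -3, -6, -6, -4, -2, -4/5, -4/15, -8/105, -2/105, …
Weyl lclm of L_f,L_g ⇒ L₀ (ord ≤ 3).
L = (-48 - 36·x)·Dx + (14 - 24·x - 36·x^2)·Dx^2 + (5 + 21·x + 18·x^2)·Dx^3  (order 3).
h: a_k = -3, -3, -21/2, 5, -89/4, 239/5, -3653/30, 32797/105, -688921/840, …
ICs: h(0) = -3, h′(0) = -3, h′′(0) = -21.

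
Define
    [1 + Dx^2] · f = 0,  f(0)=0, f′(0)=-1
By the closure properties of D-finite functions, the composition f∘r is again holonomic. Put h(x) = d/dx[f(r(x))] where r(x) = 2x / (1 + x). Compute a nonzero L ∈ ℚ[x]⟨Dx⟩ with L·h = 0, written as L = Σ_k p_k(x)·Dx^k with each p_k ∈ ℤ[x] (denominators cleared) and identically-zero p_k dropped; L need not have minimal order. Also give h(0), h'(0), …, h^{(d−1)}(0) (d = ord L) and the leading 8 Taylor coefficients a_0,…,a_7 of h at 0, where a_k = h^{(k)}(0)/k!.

L = (10 + 12·x + 6·x^2) + (6 + 18·x + 18·x^2 + 6·x^3)·Dx + (1 + 4·x + 6·x^2 + 4·x^3 + x^4)·Dx^2  (order 2).
h: a_k = -2, 4, -2, -8, 86/3, -60, 4418/45, -6064/45, …
ICs: h(0) = -2, h′(0) = 4.

f: a_k = 0, -1, 0, 1/6, 0, -1/120, 0, 1/5040, …
Substitute x→r, Dx→(1/r')Dx; clear ⇒ L₀.
Differentiate: ansatz ord ≤ ord L₀ ⇒ L.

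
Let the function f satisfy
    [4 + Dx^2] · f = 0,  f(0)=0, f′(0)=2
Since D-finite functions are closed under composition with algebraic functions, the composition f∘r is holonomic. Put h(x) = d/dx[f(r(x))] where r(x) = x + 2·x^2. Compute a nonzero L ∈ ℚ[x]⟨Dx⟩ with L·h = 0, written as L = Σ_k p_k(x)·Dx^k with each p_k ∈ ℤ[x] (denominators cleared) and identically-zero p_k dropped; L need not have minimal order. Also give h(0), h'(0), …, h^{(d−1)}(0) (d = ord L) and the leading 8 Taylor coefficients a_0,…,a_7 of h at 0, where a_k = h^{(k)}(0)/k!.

L = (52 + 64·x + 384·x^2 + 1024·x^3 + 1024·x^4) + (-12 - 48·x)·Dx + (1 + 8·x + 16·x^2)·Dx^2  (order 2).
h: a_k = 2, 8, -4, -32, -236/3, -48, 3352/45, 7552/45, …
ICs: h(0) = 2, h′(0) = 8.

f: a_k = 0, 2, 0, -4/3, 0, 4/15, 0, -8/315, …
f∘r: x↦r, Dx↦Dx/r' in L_f ⇒ L₀.
Derive L from L₀ (diff closure).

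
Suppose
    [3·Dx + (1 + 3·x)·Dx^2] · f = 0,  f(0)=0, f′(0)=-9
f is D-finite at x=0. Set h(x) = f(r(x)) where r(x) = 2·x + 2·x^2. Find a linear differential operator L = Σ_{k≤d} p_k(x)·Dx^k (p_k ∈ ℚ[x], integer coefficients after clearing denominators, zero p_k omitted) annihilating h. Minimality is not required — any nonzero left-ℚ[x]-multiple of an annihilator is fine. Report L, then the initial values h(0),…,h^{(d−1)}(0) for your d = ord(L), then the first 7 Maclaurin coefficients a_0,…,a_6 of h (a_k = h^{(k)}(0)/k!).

L = (4 + 12·x + 12·x^2)·Dx + (1 + 8·x + 18·x^2 + 12·x^3)·Dx^2  (order 2).
h: a_k = 0, -18, 36, -108, 378, -7128/5, 5616, …
ICs: h(0) = 0, h′(0) = -18.

f: a_k = 0, -9, 27/2, -27, 243/4, -729/5, 729/2, …
Substitute x→r, Dx→(1/r')Dx; clear ⇒ L₀.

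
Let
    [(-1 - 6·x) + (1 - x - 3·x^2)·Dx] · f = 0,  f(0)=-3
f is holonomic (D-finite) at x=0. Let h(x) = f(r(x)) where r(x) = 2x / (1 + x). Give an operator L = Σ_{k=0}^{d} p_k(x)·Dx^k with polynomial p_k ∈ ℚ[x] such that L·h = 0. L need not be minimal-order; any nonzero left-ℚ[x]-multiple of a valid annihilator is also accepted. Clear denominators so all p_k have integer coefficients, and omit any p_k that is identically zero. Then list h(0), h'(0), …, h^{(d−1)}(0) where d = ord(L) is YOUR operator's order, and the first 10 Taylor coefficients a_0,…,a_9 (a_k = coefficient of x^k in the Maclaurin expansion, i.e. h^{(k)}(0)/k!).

f: a_k = -3, -3, -12, -21, -57, -120, -291, -651, -1524, -3477, …
h₀=f(r): pull back L_f along r ⇒ L₀.
L = (2 + 26·x) + (-1 - x + 13·x^2 + 13·x^3)·Dx  (order 1).
h: a_k = -3, -6, -42, -78, -546, -1014, -7098, -13182, -92274, -171366, …
ICs: h(0) = -3.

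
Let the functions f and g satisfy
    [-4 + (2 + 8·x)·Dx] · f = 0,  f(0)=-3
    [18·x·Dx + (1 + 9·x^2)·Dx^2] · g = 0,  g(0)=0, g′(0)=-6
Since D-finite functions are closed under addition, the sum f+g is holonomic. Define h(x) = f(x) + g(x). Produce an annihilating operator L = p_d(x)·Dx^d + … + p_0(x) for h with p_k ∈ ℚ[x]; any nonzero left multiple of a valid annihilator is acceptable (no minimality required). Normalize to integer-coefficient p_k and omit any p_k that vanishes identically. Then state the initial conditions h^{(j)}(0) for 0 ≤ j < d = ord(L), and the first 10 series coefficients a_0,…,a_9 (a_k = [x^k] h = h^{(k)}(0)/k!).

L = (-18 - 180·x + 486·x^2 + 972·x^3)·Dx + (-15 - 72·x - 9·x^2 + 1944·x^3 + 3402·x^4)·Dx^2 + (-1 + 5·x + 54·x^2 + 153·x^3 + 567·x^4 + 972·x^5)·Dx^3  (order 3).
h: a_k = -3, -12, 6, 6, 30, -906/5, 252, -1170/7, 2574, -12954, …
ICs: h(0) = -3, h′(0) = -12, h′′(0) = 12.

f: a_k = -3, -6, 6, -12, 30, -84, 252, -792, 2574, -8580, …
g: a_k = 0, -6, 0, 18, 0, -486/5, 0, 4374/7, 0, -4374, …
f+g: L₀ = lclm(L_f,L_g), ord ≤ 1+2.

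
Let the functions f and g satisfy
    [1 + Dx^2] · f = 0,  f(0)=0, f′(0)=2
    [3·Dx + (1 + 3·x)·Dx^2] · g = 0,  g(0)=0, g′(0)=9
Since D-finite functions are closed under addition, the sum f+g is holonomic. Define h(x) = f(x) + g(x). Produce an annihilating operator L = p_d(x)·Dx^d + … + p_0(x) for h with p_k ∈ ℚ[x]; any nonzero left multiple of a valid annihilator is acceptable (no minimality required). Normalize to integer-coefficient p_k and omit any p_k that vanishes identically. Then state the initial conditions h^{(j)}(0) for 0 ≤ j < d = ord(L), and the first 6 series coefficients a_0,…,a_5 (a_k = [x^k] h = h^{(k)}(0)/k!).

L = (165 + 18·x + 27·x^2)·Dx + (19 + 63·x + 27·x^2 + 27·x^3)·Dx^2 + (165 + 18·x + 27·x^2)·Dx^3 + (19 + 63·x + 27·x^2 + 27·x^3)·Dx^4  (order 4).
h: a_k = 0, 11, -27/2, 80/3, -243/4, 8749/60, …
ICs: h(0) = 0, h′(0) = 11, h′′(0) = -27, h′′′(0) = 160.

f: a_k = 0, 2, 0, -1/3, 0, 1/60, …
g: a_k = 0, 9, -27/2, 27, -243/4, 729/5, …
h₀=f+g: left-lcm gives L₀, ord ≤ 4.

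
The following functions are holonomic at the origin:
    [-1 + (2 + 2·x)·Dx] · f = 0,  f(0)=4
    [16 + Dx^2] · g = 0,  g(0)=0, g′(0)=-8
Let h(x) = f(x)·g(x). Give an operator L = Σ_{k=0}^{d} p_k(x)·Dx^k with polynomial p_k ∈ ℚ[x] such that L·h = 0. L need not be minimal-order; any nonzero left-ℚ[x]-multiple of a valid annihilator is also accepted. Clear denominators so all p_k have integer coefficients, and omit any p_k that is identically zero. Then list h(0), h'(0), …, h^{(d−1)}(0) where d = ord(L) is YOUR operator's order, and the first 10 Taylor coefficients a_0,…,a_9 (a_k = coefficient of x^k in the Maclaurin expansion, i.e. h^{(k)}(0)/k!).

L = (67 + 128·x + 64·x^2) + (-4 - 4·x)·Dx + (4 + 8·x + 4·x^2)·Dx^2  (order 2).
h: a_k = 0, -32, -16, 268/3, 122/3, -4661/60, -1187/40, 64235/2016, 212773/20160, -4467413/580608, …
ICs: h(0) = 0, h′(0) = -32.

f: a_k = 4, 2, -1/2, 1/4, -5/32, 7/64, -21/256, 33/512, -429/8192, 715/16384, …
g: a_k = 0, -8, 0, 64/3, 0, -256/15, 0, 2048/315, 0, -4096/2835, …
Product ⇒ symmetric product L₀, ord ≤ 2.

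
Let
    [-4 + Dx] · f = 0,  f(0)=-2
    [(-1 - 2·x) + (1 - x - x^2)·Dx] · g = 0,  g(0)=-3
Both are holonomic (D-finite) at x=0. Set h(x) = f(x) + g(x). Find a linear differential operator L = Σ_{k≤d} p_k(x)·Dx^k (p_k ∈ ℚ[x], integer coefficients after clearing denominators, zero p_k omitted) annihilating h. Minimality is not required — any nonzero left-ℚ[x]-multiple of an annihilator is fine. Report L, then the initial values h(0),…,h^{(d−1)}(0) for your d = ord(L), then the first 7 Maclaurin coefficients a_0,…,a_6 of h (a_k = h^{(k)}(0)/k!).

f: a_k = -2, -8, -16, -64/3, -64/3, -256/15, -512/45, …
g: a_k = -3, -3, -6, -9, -15, -24, -39, …
h₀=f+g: left-lcm gives L₀, ord ≤ 2.
L = (8·x + 72·x^2 + 32·x^3) + (12 - 38·x - 22·x^2 + 32·x^3 + 16·x^4)·Dx + (-3 + 9·x + x^2 - 10·x^3 - 4·x^4)·Dx^2  (order 2).
h: a_k = -5, -11, -22, -91/3, -109/3, -616/15, -2267/45, …
ICs: h(0) = -5, h′(0) = -11.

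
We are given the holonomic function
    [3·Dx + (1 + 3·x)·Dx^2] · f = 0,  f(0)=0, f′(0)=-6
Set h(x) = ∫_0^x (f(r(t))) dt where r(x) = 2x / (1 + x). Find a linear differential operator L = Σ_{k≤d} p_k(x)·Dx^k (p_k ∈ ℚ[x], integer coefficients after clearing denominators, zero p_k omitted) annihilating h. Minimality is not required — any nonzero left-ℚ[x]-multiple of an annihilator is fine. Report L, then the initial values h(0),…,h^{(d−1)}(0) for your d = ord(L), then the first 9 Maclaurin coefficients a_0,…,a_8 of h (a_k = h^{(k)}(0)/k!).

L = (8 + 14·x)·Dx^2 + (1 + 8·x + 7·x^2)·Dx^3  (order 3).
h: a_k = 0, 0, -6, 16, -57, 240, -5602/5, 39216/7, -411771/14, …
ICs: h(0) = 0, h′(0) = 0, h′′(0) = -12.

f: a_k = 0, -6, 9, -18, 81/2, -486/5, 243, -4374/7, 6561/4, …
Substitute x→r, Dx→(1/r')Dx; clear ⇒ L₀.
∫: right-multiply L₀ by Dx.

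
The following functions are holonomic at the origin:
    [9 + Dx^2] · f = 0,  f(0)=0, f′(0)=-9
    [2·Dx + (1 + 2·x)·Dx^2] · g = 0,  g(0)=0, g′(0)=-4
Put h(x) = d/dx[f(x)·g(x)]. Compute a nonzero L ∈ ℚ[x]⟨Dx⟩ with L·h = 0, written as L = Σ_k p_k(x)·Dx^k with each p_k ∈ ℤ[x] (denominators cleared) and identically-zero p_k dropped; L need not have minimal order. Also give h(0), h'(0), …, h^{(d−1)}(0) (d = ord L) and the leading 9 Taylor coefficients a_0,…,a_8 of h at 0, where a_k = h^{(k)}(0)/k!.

L = (-1890 - 5103·x + 24057·x^2 + 163296·x^3 + 344088·x^4 + 314928·x^5 + 104976·x^6) + (-297 + 1998·x + 19440·x^2 + 51840·x^3 + 58320·x^4 + 23328·x^5)·Dx + (-147 + 738·x + 11106·x^2 + 44064·x^3 + 80352·x^4 + 69984·x^5 + 23328·x^6)·Dx^2 + (-33 + 222·x + 2160·x^2 + 5760·x^3 + 6480·x^4 + 2592·x^5)·Dx^3 + (7 + 145·x + 937·x^2 + 2880·x^3 + 4680·x^4 + 3888·x^5 + 1296·x^6)·Dx^4  (order 4).
h: a_k = 0, 72, -108, -24, -90, 405, -7581/10, 10278/7, -83511/28, …
ICs: h(0) = 0, h′(0) = 72, h′′(0) = -216, h′′′(0) = -144.

f: a_k = 0, -9, 0, 27/2, 0, -243/40, 0, 729/560, 0, …
g: a_k = 0, -4, 4, -16/3, 8, -64/5, 64/3, -256/7, 64, …
Product ⇒ symmetric product L₀, ord ≤ 4.
Differentiate: ansatz ord ≤ ord L₀ ⇒ L.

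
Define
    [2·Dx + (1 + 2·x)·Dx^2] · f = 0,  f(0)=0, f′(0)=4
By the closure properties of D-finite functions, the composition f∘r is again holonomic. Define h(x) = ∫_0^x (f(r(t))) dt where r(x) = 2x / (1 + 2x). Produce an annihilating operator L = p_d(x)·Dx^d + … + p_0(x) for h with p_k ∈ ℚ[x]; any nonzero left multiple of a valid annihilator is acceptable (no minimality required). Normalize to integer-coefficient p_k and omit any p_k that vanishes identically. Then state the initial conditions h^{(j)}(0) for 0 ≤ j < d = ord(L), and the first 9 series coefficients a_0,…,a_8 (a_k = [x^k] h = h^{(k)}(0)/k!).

L = (8 + 24·x)·Dx^2 + (1 + 8·x + 12·x^2)·Dx^3  (order 3).
h: a_k = 0, 0, 4, -32/3, 104/3, -128, 7744/15, -6656/3, 69952/7, …
ICs: h(0) = 0, h′(0) = 0, h′′(0) = 8.

f: a_k = 0, 4, -4, 16/3, -8, 64/5, -64/3, 256/7, -64, …
h₀=f(r): pull back L_f along r ⇒ L₀.
h=∫₀ˣh₀: take L = L₀·Dx.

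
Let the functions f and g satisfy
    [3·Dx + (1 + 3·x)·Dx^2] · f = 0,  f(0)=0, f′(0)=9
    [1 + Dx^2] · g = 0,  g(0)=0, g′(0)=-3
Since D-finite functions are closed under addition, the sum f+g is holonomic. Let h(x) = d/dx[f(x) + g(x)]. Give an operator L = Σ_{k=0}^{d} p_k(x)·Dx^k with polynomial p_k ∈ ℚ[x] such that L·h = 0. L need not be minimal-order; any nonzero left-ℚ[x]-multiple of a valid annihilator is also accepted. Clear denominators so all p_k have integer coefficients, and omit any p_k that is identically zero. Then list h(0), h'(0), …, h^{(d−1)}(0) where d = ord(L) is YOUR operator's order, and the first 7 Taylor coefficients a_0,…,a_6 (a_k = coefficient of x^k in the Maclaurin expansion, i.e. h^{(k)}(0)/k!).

f: a_k = 0, 9, -27/2, 27, -243/4, 729/5, -729/2, …
g: a_k = 0, -3, 0, 1/2, 0, -1/40, 0, …
L₀ := lclm(L_f,L_g); ord L₀ ≤ 2+2.
h=h₀': d/dx-closure on L₀ ⇒ L.
L = (165 + 18·x + 27·x^2) + (19 + 63·x + 27·x^2 + 27·x^3)·Dx + (165 + 18·x + 27·x^2)·Dx^2 + (19 + 63·x + 27·x^2 + 27·x^3)·Dx^3  (order 3).
h: a_k = 6, -27, 165/2, -243, 5831/8, -2187, 1574641/240, …
ICs: h(0) = 6, h′(0) = -27, h′′(0) = 165.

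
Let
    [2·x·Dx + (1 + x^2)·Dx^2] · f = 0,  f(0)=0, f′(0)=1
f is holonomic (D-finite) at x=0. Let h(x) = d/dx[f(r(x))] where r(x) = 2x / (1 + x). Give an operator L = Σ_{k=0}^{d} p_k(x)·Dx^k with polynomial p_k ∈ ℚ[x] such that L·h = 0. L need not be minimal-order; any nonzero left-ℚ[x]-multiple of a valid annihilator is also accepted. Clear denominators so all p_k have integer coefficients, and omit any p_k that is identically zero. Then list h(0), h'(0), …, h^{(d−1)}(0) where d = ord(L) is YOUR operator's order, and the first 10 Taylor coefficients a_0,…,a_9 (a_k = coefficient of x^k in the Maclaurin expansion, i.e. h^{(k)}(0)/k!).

f: a_k = 0, 1, 0, -1/3, 0, 1/5, 0, -1/7, 0, 1/9, …
Substitute x→r, Dx→(1/r')Dx; clear ⇒ L₀.
h=h₀': d/dx-closure on L₀ ⇒ L.
L = (2 + 10·x) + (1 + 2·x + 5·x^2)·Dx  (order 1).
h: a_k = 2, -4, -2, 24, -38, -44, 278, -336, -718, 3116, …
ICs: h(0) = 2.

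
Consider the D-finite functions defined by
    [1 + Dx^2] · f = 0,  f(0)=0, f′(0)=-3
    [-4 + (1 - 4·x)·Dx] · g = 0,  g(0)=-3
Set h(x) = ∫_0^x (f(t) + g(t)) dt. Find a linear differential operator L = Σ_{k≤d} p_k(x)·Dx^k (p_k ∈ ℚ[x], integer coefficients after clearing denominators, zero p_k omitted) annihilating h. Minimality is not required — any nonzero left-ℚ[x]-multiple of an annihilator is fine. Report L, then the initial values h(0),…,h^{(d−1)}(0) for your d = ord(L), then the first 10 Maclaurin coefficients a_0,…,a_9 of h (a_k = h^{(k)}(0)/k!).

f: a_k = 0, -3, 0, 1/2, 0, -1/40, 0, 1/1680, 0, -1/120960, …
g: a_k = -3, -12, -48, -192, -768, -3072, -12288, -49152, -196608, -786432, …
h₀=f+g: left-lcm gives L₀, ord ≤ 3.
h=∫₀ˣh₀: take L = L₀·Dx.
L = (-388 + 32·x - 64·x^2)·Dx + (33 - 140·x + 48·x^2 - 64·x^3)·Dx^2 + (-388 + 32·x - 64·x^2)·Dx^3 + (33 - 140·x + 48·x^2 - 64·x^3)·Dx^4  (order 4).
h: a_k = 0, -3, -15/2, -16, -383/8, -768/5, -122881/240, -12288/7, -82575359/13440, -65536/3, …
ICs: h(0) = 0, h′(0) = -3, h′′(0) = -15, h′′′(0) = -96.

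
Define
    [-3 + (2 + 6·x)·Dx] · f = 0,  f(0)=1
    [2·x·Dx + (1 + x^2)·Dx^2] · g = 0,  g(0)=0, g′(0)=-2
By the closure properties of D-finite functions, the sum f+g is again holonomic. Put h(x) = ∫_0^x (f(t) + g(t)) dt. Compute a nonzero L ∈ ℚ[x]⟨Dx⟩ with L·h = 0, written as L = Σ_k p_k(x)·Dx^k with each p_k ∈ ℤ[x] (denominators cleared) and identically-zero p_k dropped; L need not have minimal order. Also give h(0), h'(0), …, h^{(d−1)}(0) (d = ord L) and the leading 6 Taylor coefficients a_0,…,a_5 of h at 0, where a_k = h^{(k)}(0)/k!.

f: a_k = 1, 3/2, -9/8, 27/16, -405/128, 1701/256, …
g: a_k = 0, -2, 0, 2/3, 0, -2/5, …
h₀=f+g: left-lcm gives L₀, ord ≤ 3.
∫: right-multiply L₀ by Dx.
L = (-12 - 90·x + 36·x^2 + 54·x^3)·Dx^2 + (-35 - 48·x - 102·x^2 + 144·x^3 + 189·x^4)·Dx^3 + (-6 - 10·x + 36·x^2 + 44·x^3 + 42·x^4 + 54·x^5)·Dx^4  (order 4).
h: a_k = 0, 1, -1/4, -3/8, 113/192, -81/128, …
ICs: h(0) = 0, h′(0) = 1, h′′(0) = -1/2, h′′′(0) = -9/4.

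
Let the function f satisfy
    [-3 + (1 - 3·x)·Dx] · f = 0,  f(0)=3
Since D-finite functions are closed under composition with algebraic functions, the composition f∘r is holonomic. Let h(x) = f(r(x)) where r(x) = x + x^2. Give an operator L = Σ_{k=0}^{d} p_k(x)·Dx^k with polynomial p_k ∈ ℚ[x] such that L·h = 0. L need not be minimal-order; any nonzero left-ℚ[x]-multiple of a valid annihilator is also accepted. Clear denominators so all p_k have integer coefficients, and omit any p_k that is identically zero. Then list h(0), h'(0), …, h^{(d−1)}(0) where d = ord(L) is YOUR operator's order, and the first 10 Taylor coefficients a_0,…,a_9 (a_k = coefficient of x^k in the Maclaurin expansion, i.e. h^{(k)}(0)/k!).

L = (3 + 6·x) + (-1 + 3·x + 3·x^2)·Dx  (order 1).
h: a_k = 3, 9, 36, 135, 513, 1944, 7371, 27945, 105948, 401679, …
ICs: h(0) = 3.

f: a_k = 3, 9, 27, 81, 243, 729, 2187, 6561, 19683, 59049, …
h₀=f(r): pull back L_f along r ⇒ L₀.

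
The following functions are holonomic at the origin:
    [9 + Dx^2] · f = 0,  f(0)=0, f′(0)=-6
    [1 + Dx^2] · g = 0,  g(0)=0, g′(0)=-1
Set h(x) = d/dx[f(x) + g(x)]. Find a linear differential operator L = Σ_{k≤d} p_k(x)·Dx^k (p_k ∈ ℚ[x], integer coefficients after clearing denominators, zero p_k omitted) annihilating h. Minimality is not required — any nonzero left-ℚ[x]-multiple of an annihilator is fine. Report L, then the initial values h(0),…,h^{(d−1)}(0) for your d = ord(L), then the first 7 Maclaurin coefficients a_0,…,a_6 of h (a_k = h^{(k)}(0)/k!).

f: a_k = 0, -6, 0, 9, 0, -81/20, 0, …
g: a_k = 0, -1, 0, 1/6, 0, -1/120, 0, …
Sum ⇒ L₀ = lclm(L_f,L_g) in ℚ(x)⟨Dx⟩.
Derive L from L₀ (diff closure).
L = 9 + 10·Dx^2 + Dx^4  (order 4).
h: a_k = -7, 0, 55/2, 0, -487/24, 0, 875/144, …
ICs: h(0) = -7, h′(0) = 0, h′′(0) = 55, h′′′(0) = 0.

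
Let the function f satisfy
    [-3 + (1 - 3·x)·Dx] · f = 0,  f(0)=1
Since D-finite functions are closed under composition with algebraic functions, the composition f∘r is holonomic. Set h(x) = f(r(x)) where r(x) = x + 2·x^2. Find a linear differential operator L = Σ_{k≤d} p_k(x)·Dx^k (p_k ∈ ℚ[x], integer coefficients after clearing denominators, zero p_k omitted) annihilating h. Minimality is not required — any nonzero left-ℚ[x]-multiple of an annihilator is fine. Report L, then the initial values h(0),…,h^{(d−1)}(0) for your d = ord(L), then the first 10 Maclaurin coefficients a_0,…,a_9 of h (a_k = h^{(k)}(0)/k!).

f: a_k = 1, 3, 9, 27, 81, 243, 729, 2187, 6561, 19683, …
Substitute x→r, Dx→(1/r')Dx; clear ⇒ L₀.
L = (3 + 12·x) + (-1 + 3·x + 6·x^2)·Dx  (order 1).
h: a_k = 1, 3, 15, 63, 279, 1215, 5319, 23247, 101655, 444447, …
ICs: h(0) = 1.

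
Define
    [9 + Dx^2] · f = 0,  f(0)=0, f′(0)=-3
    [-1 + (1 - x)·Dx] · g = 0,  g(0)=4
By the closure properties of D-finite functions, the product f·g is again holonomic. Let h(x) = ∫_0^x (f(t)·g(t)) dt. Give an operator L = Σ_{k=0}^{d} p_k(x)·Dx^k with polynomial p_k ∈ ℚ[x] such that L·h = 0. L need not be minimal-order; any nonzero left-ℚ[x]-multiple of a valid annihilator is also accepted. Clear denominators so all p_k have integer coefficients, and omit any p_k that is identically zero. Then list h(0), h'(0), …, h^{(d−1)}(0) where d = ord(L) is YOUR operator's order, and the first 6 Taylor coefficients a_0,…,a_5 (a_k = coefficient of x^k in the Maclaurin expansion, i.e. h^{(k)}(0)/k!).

f: a_k = 0, -3, 0, 9/2, 0, -81/40, …
g: a_k = 4, 4, 4, 4, 4, 4, …
h₀=f·g: eliminate ⇒ L₀, order ≤ 2·1.
Integrate: L := L₀·Dx.
L = (-9 + 9·x)·Dx + 2·Dx^2 + (-1 + x)·Dx^3  (order 3).
h: a_k = 0, 0, -6, -4, 3/2, 6/5, …
ICs: h(0) = 0, h′(0) = 0, h′′(0) = -12.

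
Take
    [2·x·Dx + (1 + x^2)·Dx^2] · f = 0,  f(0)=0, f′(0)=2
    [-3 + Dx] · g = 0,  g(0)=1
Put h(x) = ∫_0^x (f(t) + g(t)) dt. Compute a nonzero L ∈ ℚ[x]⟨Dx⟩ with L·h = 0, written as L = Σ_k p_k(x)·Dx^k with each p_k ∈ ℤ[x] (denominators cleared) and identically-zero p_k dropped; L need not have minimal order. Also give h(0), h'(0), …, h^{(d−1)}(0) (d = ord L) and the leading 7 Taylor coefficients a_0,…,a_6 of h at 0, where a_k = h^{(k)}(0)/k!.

L = (6 - 18·x - 18·x^2 - 18·x^3)·Dx^2 + (-11 - 12·x^2 - 9·x^4)·Dx^3 + (3 + 2·x + 6·x^2 + 2·x^3 + 3·x^4)·Dx^4  (order 4).
h: a_k = 0, 1, 5/2, 3/2, 23/24, 27/40, 97/240, …
ICs: h(0) = 0, h′(0) = 1, h′′(0) = 5, h′′′(0) = 9.

f: a_k = 0, 2, 0, -2/3, 0, 2/5, 0, …
g: a_k = 1, 3, 9/2, 9/2, 27/8, 81/40, 81/80, …
h₀=f+g: left-lcm gives L₀, ord ≤ 3.
∫: right-multiply L₀ by Dx.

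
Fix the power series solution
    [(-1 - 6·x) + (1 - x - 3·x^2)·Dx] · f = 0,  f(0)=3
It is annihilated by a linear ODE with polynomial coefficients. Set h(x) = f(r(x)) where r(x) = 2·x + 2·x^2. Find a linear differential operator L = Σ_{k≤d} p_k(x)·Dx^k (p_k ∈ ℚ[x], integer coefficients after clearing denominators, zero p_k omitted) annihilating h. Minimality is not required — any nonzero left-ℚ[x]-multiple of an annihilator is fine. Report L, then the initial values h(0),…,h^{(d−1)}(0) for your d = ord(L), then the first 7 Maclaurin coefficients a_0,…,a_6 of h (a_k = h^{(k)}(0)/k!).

L = (2 + 28·x + 72·x^2 + 48·x^3) + (-1 + 2·x + 14·x^2 + 24·x^3 + 12·x^4)·Dx  (order 1).
h: a_k = 3, 6, 54, 264, 1464, 7992, 43464, …
ICs: h(0) = 3.

f: a_k = 3, 3, 12, 21, 57, 120, 291, …
Change of var in L_f (x↦r) gives L₀.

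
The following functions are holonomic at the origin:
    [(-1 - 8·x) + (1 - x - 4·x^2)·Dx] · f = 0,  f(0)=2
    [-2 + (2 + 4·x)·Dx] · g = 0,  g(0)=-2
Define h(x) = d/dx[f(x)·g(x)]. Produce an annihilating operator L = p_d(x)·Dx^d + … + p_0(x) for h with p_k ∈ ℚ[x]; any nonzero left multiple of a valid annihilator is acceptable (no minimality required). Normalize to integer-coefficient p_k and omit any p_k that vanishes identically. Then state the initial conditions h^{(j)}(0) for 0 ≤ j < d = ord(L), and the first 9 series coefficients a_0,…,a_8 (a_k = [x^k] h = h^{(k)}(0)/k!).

L = (11 + 84·x + 243·x^2 + 360·x^3 + 240·x^4) + (-2 - 11·x - 9·x^2 + 58·x^3 + 144·x^4 + 96·x^5)·Dx  (order 1).
h: a_k = -8, -44, -168, -566, -1845, -11157/2, -16898, -195827/4, -2274903/16, …
ICs: h(0) = -8.

f: a_k = 2, 2, 10, 18, 58, 130, 362, 882, 2330, …
g: a_k = -2, -2, 1, -1, 5/4, -7/4, 21/8, -33/8, 429/64, …
Sym-product of L_f,L_g gives L₀ (≤ ord 1).
Differentiate: ansatz ord ≤ ord L₀ ⇒ L.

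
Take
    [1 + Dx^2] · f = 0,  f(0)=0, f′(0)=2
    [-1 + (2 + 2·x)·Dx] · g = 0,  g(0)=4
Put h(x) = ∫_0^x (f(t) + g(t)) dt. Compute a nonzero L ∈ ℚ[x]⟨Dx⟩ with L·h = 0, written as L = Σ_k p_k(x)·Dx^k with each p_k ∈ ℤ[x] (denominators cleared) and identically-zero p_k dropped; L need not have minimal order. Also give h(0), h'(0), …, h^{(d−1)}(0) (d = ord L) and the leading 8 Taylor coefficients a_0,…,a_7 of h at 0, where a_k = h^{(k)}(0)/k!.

f: a_k = 0, 2, 0, -1/3, 0, 1/60, 0, -1/2520, …
g: a_k = 4, 2, -1/2, 1/4, -5/32, 7/64, -21/256, 33/512, …
Sum ⇒ L₀ = lclm(L_f,L_g) in ℚ(x)⟨Dx⟩.
h=∫₀ˣh₀: take L = L₀·Dx.
L = (-7 - 8·x - 4·x^2)·Dx + (6 + 22·x + 24·x^2 + 8·x^3)·Dx^2 + (-7 - 8·x - 4·x^2)·Dx^3 + (6 + 22·x + 24·x^2 + 8·x^3)·Dx^4  (order 4).
h: a_k = 0, 4, 2, -1/6, -1/48, -1/32, 121/5760, -3/256, …
ICs: h(0) = 0, h′(0) = 4, h′′(0) = 4, h′′′(0) = -1.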